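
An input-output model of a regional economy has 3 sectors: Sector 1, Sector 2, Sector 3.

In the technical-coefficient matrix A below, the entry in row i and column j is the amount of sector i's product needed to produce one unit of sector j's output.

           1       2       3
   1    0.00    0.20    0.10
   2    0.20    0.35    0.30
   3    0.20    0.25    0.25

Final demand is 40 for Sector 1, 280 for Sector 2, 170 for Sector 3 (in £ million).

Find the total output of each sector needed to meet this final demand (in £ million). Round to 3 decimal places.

I − A =
  [   1.00    -0.20    -0.10]
  [  -0.20     0.65    -0.30]
  [  -0.20    -0.25     0.75]
Cofactors of I−A, C_ij = (−1)^(i+j)·(minor ij) (rows/columns in the sector order above):
  C_11 = (0.65)(0.75) − (-0.30)(-0.25) = 0.4125
  C_12 = −[(-0.20)(0.75) − (-0.30)(-0.20)] = 0.2100
  C_13 = (-0.20)(-0.25) − (0.65)(-0.20) = 0.1800
  C_21 = −[(-0.20)(0.75) − (-0.10)(-0.25)] = 0.1750
  C_22 = (1.00)(0.75) − (-0.10)(-0.20) = 0.7300
  C_23 = −[(1.00)(-0.25) − (-0.20)(-0.20)] = 0.2900
  C_31 = (-0.20)(-0.30) − (-0.10)(0.65) = 0.1250
  C_32 = −[(1.00)(-0.30) − (-0.10)(-0.20)] = 0.3200
  C_33 = (1.00)(0.65) − (-0.20)(-0.20) = 0.6100
det(I−A) = Σ_j (I−A)_1j·C_1j = (1.00)(0.4125) + (-0.20)(0.2100) + (-0.10)(0.1800) = 0.3525
adj(I−A) = Cᵀ =
  [ 0.4125   0.1750   0.1250]
  [ 0.2100   0.7300   0.3200]
  [ 0.1800   0.2900   0.6100]
(I − A)⁻¹ = adj(I−A) / det(I−A) ≈
  [   1.1702     0.4965     0.3546]
  [   0.5957     2.0709     0.9078]
  [   0.5106     0.8227     1.7305]
x = (I − A)⁻¹ d = adj(I−A)·d / det(I−A), with det(I−A) = 0.3525:
  x_1 = (0.4125·40 + 0.1750·280 + 0.1250·170) / 0.3525 = 86.75 / 0.3525 ≈ 246.099
  x_2 = (0.2100·40 + 0.7300·280 + 0.3200·170) / 0.3525 = 267.20 / 0.3525 ≈ 758.014
  x_3 = (0.1800·40 + 0.2900·280 + 0.6100·170) / 0.3525 = 192.10 / 0.3525 ≈ 544.965

x_1 = 246.099, x_2 = 758.014, x_3 = 544.965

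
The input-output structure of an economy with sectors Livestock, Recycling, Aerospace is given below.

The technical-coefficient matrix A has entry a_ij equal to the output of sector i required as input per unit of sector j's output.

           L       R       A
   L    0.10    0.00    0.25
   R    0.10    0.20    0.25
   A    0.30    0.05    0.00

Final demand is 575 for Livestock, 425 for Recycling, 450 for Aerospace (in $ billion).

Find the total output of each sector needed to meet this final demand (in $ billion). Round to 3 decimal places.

I − A =
  [   0.90     0.00    -0.25]
  [  -0.10     0.80    -0.25]
  [  -0.30    -0.05     1.00]
Cofactors of I−A, C_ij = (−1)^(i+j)·(minor ij) (rows/columns in the sector order above):
  C_11 = (0.80)(1.00) − (-0.25)(-0.05) = 0.7875
  C_12 = −[(-0.10)(1.00) − (-0.25)(-0.30)] = 0.1750
  C_13 = (-0.10)(-0.05) − (0.80)(-0.30) = 0.2450
  C_21 = −[(0.00)(1.00) − (-0.25)(-0.05)] = 0.0125
  C_22 = (0.90)(1.00) − (-0.25)(-0.30) = 0.8250
  C_23 = −[(0.90)(-0.05) − (0.00)(-0.30)] = 0.0450
  C_31 = (0.00)(-0.25) − (-0.25)(0.80) = 0.2000
  C_32 = −[(0.90)(-0.25) − (-0.25)(-0.10)] = 0.2500
  C_33 = (0.90)(0.80) − (0.00)(-0.10) = 0.7200
det(I−A) = Σ_j (I−A)_1j·C_1j = (0.90)(0.7875) + (0.00)(0.1750) + (-0.25)(0.2450) = 0.6475
adj(I−A) = Cᵀ =
  [ 0.7875   0.0125   0.2000]
  [ 0.1750   0.8250   0.2500]
  [ 0.2450   0.0450   0.7200]
(I − A)⁻¹ = adj(I−A) / det(I−A) ≈
  [   1.2162     0.0193     0.3089]
  [   0.2703     1.2741     0.3861]
  [   0.3784     0.0695     1.1120]
x = (I − A)⁻¹ d = adj(I−A)·d / det(I−A), with det(I−A) = 0.6475:
  x_L = (0.7875·575 + 0.0125·425 + 0.2000·450) / 0.6475 = 548.125 / 0.6475 ≈ 846.525
  x_R = (0.1750·575 + 0.8250·425 + 0.2500·450) / 0.6475 = 563.75 / 0.6475 ≈ 870.656
  x_A = (0.2450·575 + 0.0450·425 + 0.7200·450) / 0.6475 = 484.00 / 0.6475 ≈ 747.490

x_L = 846.525, x_R = 870.656, x_A = 747.490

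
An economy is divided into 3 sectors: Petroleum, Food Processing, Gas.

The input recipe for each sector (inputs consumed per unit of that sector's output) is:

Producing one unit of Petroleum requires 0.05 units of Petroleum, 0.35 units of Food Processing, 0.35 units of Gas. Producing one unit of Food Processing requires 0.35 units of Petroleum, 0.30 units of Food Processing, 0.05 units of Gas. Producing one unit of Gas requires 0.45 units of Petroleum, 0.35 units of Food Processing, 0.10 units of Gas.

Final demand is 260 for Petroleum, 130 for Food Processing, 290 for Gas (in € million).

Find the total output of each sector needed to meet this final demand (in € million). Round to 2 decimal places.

I − A =
  [   0.95    -0.35    -0.45]
  [  -0.35     0.70    -0.35]
  [  -0.35    -0.05     0.90]
Cofactors of I−A, C_ij = (−1)^(i+j)·(minor ij) (rows/columns in the sector order above):
  C_11 = (0.70)(0.90) − (-0.35)(-0.05) = 0.6125
  C_12 = −[(-0.35)(0.90) − (-0.35)(-0.35)] = 0.4375
  C_13 = (-0.35)(-0.05) − (0.70)(-0.35) = 0.2625
  C_21 = −[(-0.35)(0.90) − (-0.45)(-0.05)] = 0.3375
  C_22 = (0.95)(0.90) − (-0.45)(-0.35) = 0.6975
  C_23 = −[(0.95)(-0.05) − (-0.35)(-0.35)] = 0.1700
  C_31 = (-0.35)(-0.35) − (-0.45)(0.70) = 0.4375
  C_32 = −[(0.95)(-0.35) − (-0.45)(-0.35)] = 0.4900
  C_33 = (0.95)(0.70) − (-0.35)(-0.35) = 0.5425
det(I−A) = Σ_j (I−A)_1j·C_1j = (0.95)(0.6125) + (-0.35)(0.4375) + (-0.45)(0.2625) = 0.310625
adj(I−A) = Cᵀ =
  [ 0.6125   0.3375   0.4375]
  [ 0.4375   0.6975   0.4900]
  [ 0.2625   0.1700   0.5425]
(I − A)⁻¹ = adj(I−A) / det(I−A) ≈
  [   1.9718     1.0865     1.4085]
  [   1.4085     2.2455     1.5775]
  [   0.8451     0.5473     1.7465]
x = (I − A)⁻¹ d = adj(I−A)·d / det(I−A), with det(I−A) = 0.310625:
  x_P = (0.6125·260 + 0.3375·130 + 0.4375·290) / 0.310625 = 330.00 / 0.310625 ≈ 1062.37
  x_F = (0.4375·260 + 0.6975·130 + 0.4900·290) / 0.310625 = 346.525 / 0.310625 ≈ 1115.57
  x_G = (0.2625·260 + 0.1700·130 + 0.5425·290) / 0.310625 = 247.675 / 0.310625 ≈ 797.34

x_P = 1062.37, x_F = 1115.57, x_G = 797.34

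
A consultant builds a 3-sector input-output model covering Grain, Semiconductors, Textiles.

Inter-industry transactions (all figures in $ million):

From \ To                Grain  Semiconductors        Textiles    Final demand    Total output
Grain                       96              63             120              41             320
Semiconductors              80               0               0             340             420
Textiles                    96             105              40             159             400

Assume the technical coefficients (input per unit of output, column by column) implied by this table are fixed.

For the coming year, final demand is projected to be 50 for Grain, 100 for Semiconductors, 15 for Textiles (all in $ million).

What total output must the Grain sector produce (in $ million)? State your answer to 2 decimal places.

x_G = 144.62

Technical coefficients a_ij = z_ij / X_j:
  a_GG = 96/320 = 0.30, a_SG = 80/320 = 0.25, a_TG = 96/320 = 0.30
  a_GS = 63/420 = 0.15, a_SS = 0/420 = 0.00, a_TS = 105/420 = 0.25
  a_GT = 120/400 = 0.30, a_ST = 0/400 = 0.00, a_TT = 40/400 = 0.10
I − A =
  [   0.70    -0.15    -0.30]
  [  -0.25     1.00     0.00]
  [  -0.30    -0.25     0.90]
Cofactors of I−A, C_ij = (−1)^(i+j)·(minor ij) (rows/columns in the sector order above):
  C_11 = (1.00)(0.90) − (0.00)(-0.25) = 0.9000
  C_12 = −[(-0.25)(0.90) − (0.00)(-0.30)] = 0.2250
  C_13 = (-0.25)(-0.25) − (1.00)(-0.30) = 0.3625
  C_21 = −[(-0.15)(0.90) − (-0.30)(-0.25)] = 0.2100
  C_22 = (0.70)(0.90) − (-0.30)(-0.30) = 0.5400
  C_23 = −[(0.70)(-0.25) − (-0.15)(-0.30)] = 0.2200
  C_31 = (-0.15)(0.00) − (-0.30)(1.00) = 0.3000
  C_32 = −[(0.70)(0.00) − (-0.30)(-0.25)] = 0.0750
  C_33 = (0.70)(1.00) − (-0.15)(-0.25) = 0.6625
det(I−A) = Σ_j (I−A)_1j·C_1j = (0.70)(0.9000) + (-0.15)(0.2250) + (-0.30)(0.3625) = 0.4875
adj(I−A) = Cᵀ =
  [ 0.9000   0.2100   0.3000]
  [ 0.2250   0.5400   0.0750]
  [ 0.3625   0.2200   0.6625]
(I − A)⁻¹ = adj(I−A) / det(I−A) ≈
  [   1.8462     0.4308     0.6154]
  [   0.4615     1.1077     0.1538]
  [   0.7436     0.4513     1.3590]
x = (I − A)⁻¹ d = adj(I−A)·d / det(I−A), with det(I−A) = 0.4875:
  x_G = (0.9000·50 + 0.2100·100 + 0.3000·15) / 0.4875 = 70.50 / 0.4875 ≈ 144.62
  x_S = (0.2250·50 + 0.5400·100 + 0.0750·15) / 0.4875 = 66.375 / 0.4875 ≈ 136.15
  x_T = (0.3625·50 + 0.2200·100 + 0.6625·15) / 0.4875 = 50.0625 / 0.4875 ≈ 102.69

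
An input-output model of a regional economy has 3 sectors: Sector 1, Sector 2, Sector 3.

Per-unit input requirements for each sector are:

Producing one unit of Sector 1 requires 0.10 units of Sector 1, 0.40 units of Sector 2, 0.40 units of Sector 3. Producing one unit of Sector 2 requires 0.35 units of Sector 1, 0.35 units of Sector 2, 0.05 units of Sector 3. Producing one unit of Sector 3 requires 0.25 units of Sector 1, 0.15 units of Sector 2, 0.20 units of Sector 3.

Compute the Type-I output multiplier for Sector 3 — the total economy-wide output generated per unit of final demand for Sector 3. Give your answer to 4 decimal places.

m_3 = 3.4656

I − A =
  [   0.90    -0.35    -0.25]
  [  -0.40     0.65    -0.15]
  [  -0.40    -0.05     0.80]
Cofactors of I−A, C_ij = (−1)^(i+j)·(minor ij) (rows/columns in the sector order above):
  C_11 = (0.65)(0.80) − (-0.15)(-0.05) = 0.5125
  C_12 = −[(-0.40)(0.80) − (-0.15)(-0.40)] = 0.3800
  C_13 = (-0.40)(-0.05) − (0.65)(-0.40) = 0.2800
  C_21 = −[(-0.35)(0.80) − (-0.25)(-0.05)] = 0.2925
  C_22 = (0.90)(0.80) − (-0.25)(-0.40) = 0.6200
  C_23 = −[(0.90)(-0.05) − (-0.35)(-0.40)] = 0.1850
  C_31 = (-0.35)(-0.15) − (-0.25)(0.65) = 0.2150
  C_32 = −[(0.90)(-0.15) − (-0.25)(-0.40)] = 0.2350
  C_33 = (0.90)(0.65) − (-0.35)(-0.40) = 0.4450
det(I−A) = Σ_j (I−A)_1j·C_1j = (0.90)(0.5125) + (-0.35)(0.3800) + (-0.25)(0.2800) = 0.25825
adj(I−A) = Cᵀ =
  [ 0.5125   0.2925   0.2150]
  [ 0.3800   0.6200   0.2350]
  [ 0.2800   0.1850   0.4450]
(I − A)⁻¹ = adj(I−A) / det(I−A) ≈
  [   1.98451     1.13262     0.83253]
  [   1.47144     2.40077     0.90997]
  [   1.08422     0.71636     1.72314]
The output multiplier for sector j is the column-j sum of the Leontief inverse (I − A)⁻¹ = adj(I−A) / det(I−A).
Column 3 of adj(I−A): (0.2150, 0.2350, 0.4450); det(I−A) = 0.25825.
m_3 = (0.2150 + 0.2350 + 0.4450) / 0.25825 = 0.895 / 0.25825 ≈ 3.4656.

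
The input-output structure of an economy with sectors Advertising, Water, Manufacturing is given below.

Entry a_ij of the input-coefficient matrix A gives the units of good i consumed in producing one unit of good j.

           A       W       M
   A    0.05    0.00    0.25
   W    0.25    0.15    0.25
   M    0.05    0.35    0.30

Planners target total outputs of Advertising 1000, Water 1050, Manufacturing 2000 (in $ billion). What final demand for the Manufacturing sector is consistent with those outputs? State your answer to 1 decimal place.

I − A =
  [   0.95     0.00    -0.25]
  [  -0.25     0.85    -0.25]
  [  -0.05    -0.35     0.70]
d = (I − A) x:
  d_A = (+0.95)·1000 + (+0.00)·1050 + (-0.25)·2000 = 450.0
  d_W = (-0.25)·1000 + (+0.85)·1050 + (-0.25)·2000 = 142.5
  d_M = (-0.05)·1000 + (-0.35)·1050 + (+0.70)·2000 = 982.5

d_M = 982.5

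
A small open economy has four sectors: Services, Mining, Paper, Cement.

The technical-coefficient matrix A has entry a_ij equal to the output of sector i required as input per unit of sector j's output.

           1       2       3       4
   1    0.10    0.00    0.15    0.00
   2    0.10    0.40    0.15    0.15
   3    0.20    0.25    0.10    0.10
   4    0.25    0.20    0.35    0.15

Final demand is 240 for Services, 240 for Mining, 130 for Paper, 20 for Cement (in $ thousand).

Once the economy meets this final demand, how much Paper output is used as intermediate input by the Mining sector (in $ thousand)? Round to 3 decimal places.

I − A =
  [   0.90     0.00    -0.15     0.00]
  [  -0.10     0.60    -0.15    -0.15]
  [  -0.20    -0.25     0.90    -0.10]
  [  -0.25    -0.20    -0.35     0.85]
Compute the cofactors C_ij = (−1)^(i+j)·(3×3 minor ij) of I−A; the adjugate is their transpose:
adj(I−A) = Cᵀ =
  [ 0.363000   0.034875   0.072000   0.014625]
  [ 0.146500   0.627750   0.180375   0.132000]
  [ 0.143625   0.209250   0.432000   0.087750]
  [ 0.200375   0.244125   0.241500   0.430500]
det(I−A) = Σ_j (I−A)_1j·C_1j = (0.90)(0.363000) + (0.00)(0.146500) + (-0.15)(0.143625) + (0.00)(0.200375) = 0.30515625
(I − A)⁻¹ = adj(I−A) / det(I−A) ≈
  [   1.1896     0.1143     0.2359     0.0479]
  [   0.4801     2.0571     0.5911     0.4326]
  [   0.4707     0.6857     1.4157     0.2876]
  [   0.6566     0.8000     0.7914     1.4108]
First solve x = (I − A)⁻¹ d = adj(I−A)·d / det(I−A); in particular x_2 = (0.146500·240 + 0.627750·240 + 0.180375·130 + 0.132000·20) / 0.30515625 = 211.90875 / 0.30515625 ≈ 694.42704.
Intermediate flow from 3 to 2: z_32 = a_32 · x_2 = 0.25 × 211.90875 / 0.30515625 = 52.9771875 / 0.30515625 ≈ 173.607.

z_32 = 173.607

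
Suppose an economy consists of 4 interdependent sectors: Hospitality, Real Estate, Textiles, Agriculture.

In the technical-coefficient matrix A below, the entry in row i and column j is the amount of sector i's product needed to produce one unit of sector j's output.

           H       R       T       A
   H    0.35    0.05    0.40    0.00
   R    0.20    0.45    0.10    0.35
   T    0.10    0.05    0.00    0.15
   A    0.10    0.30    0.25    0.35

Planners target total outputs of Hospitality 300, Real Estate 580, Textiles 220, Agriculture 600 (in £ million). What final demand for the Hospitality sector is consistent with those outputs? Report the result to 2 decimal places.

I − A =
  [   0.65    -0.05    -0.40     0.00]
  [  -0.20     0.55    -0.10    -0.35]
  [  -0.10    -0.05     1.00    -0.15]
  [  -0.10    -0.30    -0.25     0.65]
d = (I − A) x:
  d_H = (+0.65)·300 + (-0.05)·580 + (-0.40)·220 + (+0.00)·600 = 78.00
  d_R = (-0.20)·300 + (+0.55)·580 + (-0.10)·220 + (-0.35)·600 = 27.00
  d_T = (-0.10)·300 + (-0.05)·580 + (+1.00)·220 + (-0.15)·600 = 71.00
  d_A = (-0.10)·300 + (-0.30)·580 + (-0.25)·220 + (+0.65)·600 = 131.00

d_H = 78.00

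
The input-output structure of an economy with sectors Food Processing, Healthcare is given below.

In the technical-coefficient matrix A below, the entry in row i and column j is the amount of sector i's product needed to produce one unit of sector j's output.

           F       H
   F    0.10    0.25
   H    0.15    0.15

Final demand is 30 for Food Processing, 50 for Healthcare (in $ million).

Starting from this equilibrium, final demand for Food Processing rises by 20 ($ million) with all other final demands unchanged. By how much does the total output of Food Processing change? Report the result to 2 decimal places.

I − A =
  [   0.90    -0.25]
  [  -0.15     0.85]
det(I−A) = (0.90)(0.85) − (-0.25)(-0.15) = 0.7275
adj(I−A) = [[0.85, 0.25], [0.15, 0.90]]
(I − A)⁻¹ = adj(I−A) / det(I−A) ≈
  [   1.1684     0.3436]
  [   0.2062     1.2371]
Δx = (I − A)⁻¹ Δd with Δd having +20 in the Food Processing component and 0 elsewhere.
So Δx_F = L_FF · (+20), where L_FF = adj(I−A)_FF / det(I−A) = 0.85 / 0.7275.
Δx_F = 0.85 × (+20) / 0.7275 = 17.00 / 0.7275 ≈ 23.37.

Δx_F = 23.37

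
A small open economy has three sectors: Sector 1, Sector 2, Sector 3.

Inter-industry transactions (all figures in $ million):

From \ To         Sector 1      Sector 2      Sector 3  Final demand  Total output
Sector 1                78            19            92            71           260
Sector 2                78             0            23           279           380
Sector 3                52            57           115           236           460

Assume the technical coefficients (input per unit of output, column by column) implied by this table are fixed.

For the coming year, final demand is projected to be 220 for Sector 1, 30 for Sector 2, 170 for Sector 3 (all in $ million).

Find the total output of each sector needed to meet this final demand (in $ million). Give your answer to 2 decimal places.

Technical coefficients a_ij = z_ij / X_j:
  a_11 = 78/260 = 0.30, a_21 = 78/260 = 0.30, a_31 = 52/260 = 0.20
  a_12 = 19/380 = 0.05, a_22 = 0/380 = 0.00, a_32 = 57/380 = 0.15
  a_13 = 92/460 = 0.20, a_23 = 23/460 = 0.05, a_33 = 115/460 = 0.25
I − A =
  [   0.70    -0.05    -0.20]
  [  -0.30     1.00    -0.05]
  [  -0.20    -0.15     0.75]
Cofactors of I−A, C_ij = (−1)^(i+j)·(minor ij) (rows/columns in the sector order above):
  C_11 = (1.00)(0.75) − (-0.05)(-0.15) = 0.7425
  C_12 = −[(-0.30)(0.75) − (-0.05)(-0.20)] = 0.2350
  C_13 = (-0.30)(-0.15) − (1.00)(-0.20) = 0.2450
  C_21 = −[(-0.05)(0.75) − (-0.20)(-0.15)] = 0.0675
  C_22 = (0.70)(0.75) − (-0.20)(-0.20) = 0.4850
  C_23 = −[(0.70)(-0.15) − (-0.05)(-0.20)] = 0.1150
  C_31 = (-0.05)(-0.05) − (-0.20)(1.00) = 0.2025
  C_32 = −[(0.70)(-0.05) − (-0.20)(-0.30)] = 0.0950
  C_33 = (0.70)(1.00) − (-0.05)(-0.30) = 0.6850
det(I−A) = Σ_j (I−A)_1j·C_1j = (0.70)(0.7425) + (-0.05)(0.2350) + (-0.20)(0.2450) = 0.4590
adj(I−A) = Cᵀ =
  [ 0.7425   0.0675   0.2025]
  [ 0.2350   0.4850   0.0950]
  [ 0.2450   0.1150   0.6850]
(I − A)⁻¹ = adj(I−A) / det(I−A) ≈
  [   1.6176     0.1471     0.4412]
  [   0.5120     1.0566     0.2070]
  [   0.5338     0.2505     1.4924]
x = (I − A)⁻¹ d = adj(I−A)·d / det(I−A), with det(I−A) = 0.4590:
  x_1 = (0.7425·220 + 0.0675·30 + 0.2025·170) / 0.4590 = 199.80 / 0.4590 ≈ 435.29
  x_2 = (0.2350·220 + 0.4850·30 + 0.0950·170) / 0.4590 = 82.40 / 0.4590 ≈ 179.52
  x_3 = (0.2450·220 + 0.1150·30 + 0.6850·170) / 0.4590 = 173.80 / 0.4590 ≈ 378.65

x_1 = 435.29, x_2 = 179.52, x_3 = 378.65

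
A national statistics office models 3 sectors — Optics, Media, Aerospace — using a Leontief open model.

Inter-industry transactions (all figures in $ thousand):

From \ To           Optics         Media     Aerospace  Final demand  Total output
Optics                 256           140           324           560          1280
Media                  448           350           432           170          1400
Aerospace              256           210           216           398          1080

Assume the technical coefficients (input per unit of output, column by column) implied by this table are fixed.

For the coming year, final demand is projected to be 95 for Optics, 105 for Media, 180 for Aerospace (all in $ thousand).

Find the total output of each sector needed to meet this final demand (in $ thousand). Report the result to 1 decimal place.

x_1 = 334.5, x_2 = 511.9, x_3 = 404.6

Technical coefficients a_ij = z_ij / X_j:
  a_11 = 256/1280 = 0.20, a_21 = 448/1280 = 0.35, a_31 = 256/1280 = 0.20
  a_12 = 140/1400 = 0.10, a_22 = 350/1400 = 0.25, a_32 = 210/1400 = 0.15
  a_13 = 324/1080 = 0.30, a_23 = 432/1080 = 0.40, a_33 = 216/1080 = 0.20
I − A =
  [   0.80    -0.10    -0.30]
  [  -0.35     0.75    -0.40]
  [  -0.20    -0.15     0.80]
Cofactors of I−A, C_ij = (−1)^(i+j)·(minor ij) (rows/columns in the sector order above):
  C_11 = (0.75)(0.80) − (-0.40)(-0.15) = 0.5400
  C_12 = −[(-0.35)(0.80) − (-0.40)(-0.20)] = 0.3600
  C_13 = (-0.35)(-0.15) − (0.75)(-0.20) = 0.2025
  C_21 = −[(-0.10)(0.80) − (-0.30)(-0.15)] = 0.1250
  C_22 = (0.80)(0.80) − (-0.30)(-0.20) = 0.5800
  C_23 = −[(0.80)(-0.15) − (-0.10)(-0.20)] = 0.1400
  C_31 = (-0.10)(-0.40) − (-0.30)(0.75) = 0.2650
  C_32 = −[(0.80)(-0.40) − (-0.30)(-0.35)] = 0.4250
  C_33 = (0.80)(0.75) − (-0.10)(-0.35) = 0.5650
det(I−A) = Σ_j (I−A)_1j·C_1j = (0.80)(0.5400) + (-0.10)(0.3600) + (-0.30)(0.2025) = 0.33525
adj(I−A) = Cᵀ =
  [ 0.5400   0.1250   0.2650]
  [ 0.3600   0.5800   0.4250]
  [ 0.2025   0.1400   0.5650]
(I − A)⁻¹ = adj(I−A) / det(I−A) ≈
  [   1.6107     0.3729     0.7905]
  [   1.0738     1.7301     1.2677]
  [   0.6040     0.4176     1.6853]
x = (I − A)⁻¹ d = adj(I−A)·d / det(I−A), with det(I−A) = 0.33525:
  x_1 = (0.5400·95 + 0.1250·105 + 0.2650·180) / 0.33525 = 112.125 / 0.33525 ≈ 334.5
  x_2 = (0.3600·95 + 0.5800·105 + 0.4250·180) / 0.33525 = 171.60 / 0.33525 ≈ 511.9
  x_3 = (0.2025·95 + 0.1400·105 + 0.5650·180) / 0.33525 = 135.6375 / 0.33525 ≈ 404.6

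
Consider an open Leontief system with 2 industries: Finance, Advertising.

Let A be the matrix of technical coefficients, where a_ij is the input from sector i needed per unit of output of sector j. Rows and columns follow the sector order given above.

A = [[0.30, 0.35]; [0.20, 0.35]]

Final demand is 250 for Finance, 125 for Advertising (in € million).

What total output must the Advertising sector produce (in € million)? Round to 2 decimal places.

I − A =
  [   0.70    -0.35]
  [  -0.20     0.65]
det(I−A) = (0.70)(0.65) − (-0.35)(-0.20) = 0.3850
adj(I−A) = [[0.65, 0.35], [0.20, 0.70]]
(I − A)⁻¹ = adj(I−A) / det(I−A) ≈
  [   1.6883     0.9091]
  [   0.5195     1.8182]
x = (I − A)⁻¹ d = adj(I−A)·d / det(I−A), with det(I−A) = 0.3850:
  x_1 = (0.65·250 + 0.35·125) / 0.3850 = 206.25 / 0.3850 ≈ 535.71
  x_2 = (0.20·250 + 0.70·125) / 0.3850 = 137.50 / 0.3850 ≈ 357.14

x_2 = 357.14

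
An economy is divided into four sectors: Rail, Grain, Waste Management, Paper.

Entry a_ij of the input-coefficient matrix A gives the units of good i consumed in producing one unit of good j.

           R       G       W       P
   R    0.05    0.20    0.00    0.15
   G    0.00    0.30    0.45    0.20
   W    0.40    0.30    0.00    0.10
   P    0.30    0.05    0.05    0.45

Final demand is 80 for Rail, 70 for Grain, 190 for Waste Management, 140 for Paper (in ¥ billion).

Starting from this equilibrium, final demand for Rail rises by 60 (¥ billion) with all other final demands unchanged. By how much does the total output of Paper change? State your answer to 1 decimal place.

I − A =
  [   0.95    -0.20     0.00    -0.15]
  [   0.00     0.70    -0.45    -0.20]
  [  -0.40    -0.30     1.00    -0.10]
  [  -0.30    -0.05    -0.05     0.55]
Compute the cofactors C_ij = (−1)^(i+j)·(3×3 minor ij) of I−A; the adjugate is their transpose:
adj(I−A) = Cᵀ =
  [ 0.292000   0.118750   0.060125   0.133750]
  [ 0.176500   0.469750   0.224375   0.259750]
  [ 0.189000   0.201000   0.312750   0.181500]
  [ 0.192500   0.125750   0.081625   0.500750]
det(I−A) = Σ_j (I−A)_1j·C_1j = (0.95)(0.292000) + (-0.20)(0.176500) + (0.00)(0.189000) + (-0.15)(0.192500) = 0.213225
(I − A)⁻¹ = adj(I−A) / det(I−A) ≈
  [   1.3694     0.5569     0.2820     0.6273]
  [   0.8278     2.2031     1.0523     1.2182]
  [   0.8864     0.9427     1.4668     0.8512]
  [   0.9028     0.5898     0.3828     2.3485]
Δx = (I − A)⁻¹ Δd with Δd having +60 in the Rail component and 0 elsewhere.
So Δx_P = L_PR · (+60), where L_PR = adj(I−A)_PR / det(I−A) = 0.192500 / 0.213225.
Δx_P = 0.192500 × (+60) / 0.213225 = 11.55 / 0.213225 ≈ 54.2.

Δx_P = 54.2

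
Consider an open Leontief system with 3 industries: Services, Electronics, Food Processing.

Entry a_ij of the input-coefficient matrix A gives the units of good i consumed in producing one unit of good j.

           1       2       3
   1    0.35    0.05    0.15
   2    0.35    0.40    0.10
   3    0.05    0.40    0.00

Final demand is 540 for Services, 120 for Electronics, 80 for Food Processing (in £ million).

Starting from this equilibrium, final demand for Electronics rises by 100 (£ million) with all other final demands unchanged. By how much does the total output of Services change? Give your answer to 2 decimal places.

I − A =
  [   0.65    -0.05    -0.15]
  [  -0.35     0.60    -0.10]
  [  -0.05    -0.40     1.00]
Cofactors of I−A, C_ij = (−1)^(i+j)·(minor ij) (rows/columns in the sector order above):
  C_11 = (0.60)(1.00) − (-0.10)(-0.40) = 0.5600
  C_12 = −[(-0.35)(1.00) − (-0.10)(-0.05)] = 0.3550
  C_13 = (-0.35)(-0.40) − (0.60)(-0.05) = 0.1700
  C_21 = −[(-0.05)(1.00) − (-0.15)(-0.40)] = 0.1100
  C_22 = (0.65)(1.00) − (-0.15)(-0.05) = 0.6425
  C_23 = −[(0.65)(-0.40) − (-0.05)(-0.05)] = 0.2625
  C_31 = (-0.05)(-0.10) − (-0.15)(0.60) = 0.0950
  C_32 = −[(0.65)(-0.10) − (-0.15)(-0.35)] = 0.1175
  C_33 = (0.65)(0.60) − (-0.05)(-0.35) = 0.3725
det(I−A) = Σ_j (I−A)_1j·C_1j = (0.65)(0.5600) + (-0.05)(0.3550) + (-0.15)(0.1700) = 0.32075
adj(I−A) = Cᵀ =
  [ 0.5600   0.1100   0.0950]
  [ 0.3550   0.6425   0.1175]
  [ 0.1700   0.2625   0.3725]
(I − A)⁻¹ = adj(I−A) / det(I−A) ≈
  [   1.7459     0.3429     0.2962]
  [   1.1068     2.0031     0.3663]
  [   0.5300     0.8184     1.1613]
Δx = (I − A)⁻¹ Δd with Δd having +100 in the Electronics component and 0 elsewhere.
So Δx_1 = L_12 · (+100), where L_12 = adj(I−A)_12 / det(I−A) = 0.1100 / 0.32075.
Δx_1 = 0.1100 × (+100) / 0.32075 = 11.00 / 0.32075 ≈ 34.29.

Δx_1 = 34.29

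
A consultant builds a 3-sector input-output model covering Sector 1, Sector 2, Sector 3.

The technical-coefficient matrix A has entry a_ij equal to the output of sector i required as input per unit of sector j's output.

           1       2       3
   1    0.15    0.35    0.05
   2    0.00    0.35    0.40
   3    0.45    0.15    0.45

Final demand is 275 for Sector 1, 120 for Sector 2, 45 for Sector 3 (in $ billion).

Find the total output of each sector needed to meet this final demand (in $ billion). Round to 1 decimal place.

x_1 = 648.1, x_2 = 674.5, x_3 = 796.0

I − A =
  [   0.85    -0.35    -0.05]
  [   0.00     0.65    -0.40]
  [  -0.45    -0.15     0.55]
Cofactors of I−A, C_ij = (−1)^(i+j)·(minor ij) (rows/columns in the sector order above):
  C_11 = (0.65)(0.55) − (-0.40)(-0.15) = 0.2975
  C_12 = −[(0.00)(0.55) − (-0.40)(-0.45)] = 0.1800
  C_13 = (0.00)(-0.15) − (0.65)(-0.45) = 0.2925
  C_21 = −[(-0.35)(0.55) − (-0.05)(-0.15)] = 0.2000
  C_22 = (0.85)(0.55) − (-0.05)(-0.45) = 0.4450
  C_23 = −[(0.85)(-0.15) − (-0.35)(-0.45)] = 0.2850
  C_31 = (-0.35)(-0.40) − (-0.05)(0.65) = 0.1725
  C_32 = −[(0.85)(-0.40) − (-0.05)(0.00)] = 0.3400
  C_33 = (0.85)(0.65) − (-0.35)(0.00) = 0.5525
det(I−A) = Σ_j (I−A)_1j·C_1j = (0.85)(0.2975) + (-0.35)(0.1800) + (-0.05)(0.2925) = 0.17525
adj(I−A) = Cᵀ =
  [ 0.2975   0.2000   0.1725]
  [ 0.1800   0.4450   0.3400]
  [ 0.2925   0.2850   0.5525]
(I − A)⁻¹ = adj(I−A) / det(I−A) ≈
  [   1.6976     1.1412     0.9843]
  [   1.0271     2.5392     1.9401]
  [   1.6690     1.6262     3.1526]
x = (I − A)⁻¹ d = adj(I−A)·d / det(I−A), with det(I−A) = 0.17525:
  x_1 = (0.2975·275 + 0.2000·120 + 0.1725·45) / 0.17525 = 113.575 / 0.17525 ≈ 648.1
  x_2 = (0.1800·275 + 0.4450·120 + 0.3400·45) / 0.17525 = 118.20 / 0.17525 ≈ 674.5
  x_3 = (0.2925·275 + 0.2850·120 + 0.5525·45) / 0.17525 = 139.50 / 0.17525 ≈ 796.0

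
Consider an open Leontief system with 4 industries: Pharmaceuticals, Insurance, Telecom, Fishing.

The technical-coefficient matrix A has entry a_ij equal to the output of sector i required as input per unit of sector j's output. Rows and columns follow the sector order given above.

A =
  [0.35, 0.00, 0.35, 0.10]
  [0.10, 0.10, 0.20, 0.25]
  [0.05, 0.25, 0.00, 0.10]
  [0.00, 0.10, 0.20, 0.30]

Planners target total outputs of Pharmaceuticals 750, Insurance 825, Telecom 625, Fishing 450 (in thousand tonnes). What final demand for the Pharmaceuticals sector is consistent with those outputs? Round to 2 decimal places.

I − A =
  [   0.65     0.00    -0.35    -0.10]
  [  -0.10     0.90    -0.20    -0.25]
  [  -0.05    -0.25     1.00    -0.10]
  [   0.00    -0.10    -0.20     0.70]
d = (I − A) x:
  d_P = (+0.65)·750 + (+0.00)·825 + (-0.35)·625 + (-0.10)·450 = 223.75
  d_I = (-0.10)·750 + (+0.90)·825 + (-0.20)·625 + (-0.25)·450 = 430.00
  d_T = (-0.05)·750 + (-0.25)·825 + (+1.00)·625 + (-0.10)·450 = 336.25
  d_F = (+0.00)·750 + (-0.10)·825 + (-0.20)·625 + (+0.70)·450 = 107.50

d_P = 223.75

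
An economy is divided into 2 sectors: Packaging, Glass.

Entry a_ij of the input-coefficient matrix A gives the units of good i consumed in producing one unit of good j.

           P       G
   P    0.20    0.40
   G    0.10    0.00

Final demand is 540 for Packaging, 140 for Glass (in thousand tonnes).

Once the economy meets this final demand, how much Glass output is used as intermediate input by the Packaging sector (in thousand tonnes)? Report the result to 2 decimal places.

I − A =
  [   0.80    -0.40]
  [  -0.10     1.00]
det(I−A) = (0.80)(1.00) − (-0.40)(-0.10) = 0.7600
adj(I−A) = [[1.00, 0.40], [0.10, 0.80]]
(I − A)⁻¹ = adj(I−A) / det(I−A) ≈
  [   1.3158     0.5263]
  [   0.1316     1.0526]
First solve x = (I − A)⁻¹ d = adj(I−A)·d / det(I−A); in particular x_P = (1.00·540 + 0.40·140) / 0.7600 = 596.00 / 0.7600 ≈ 784.2105.
Intermediate flow from G to P: z_GP = a_GP · x_P = 0.10 × 596.00 / 0.7600 = 59.60 / 0.7600 ≈ 78.42.

z_GP = 78.42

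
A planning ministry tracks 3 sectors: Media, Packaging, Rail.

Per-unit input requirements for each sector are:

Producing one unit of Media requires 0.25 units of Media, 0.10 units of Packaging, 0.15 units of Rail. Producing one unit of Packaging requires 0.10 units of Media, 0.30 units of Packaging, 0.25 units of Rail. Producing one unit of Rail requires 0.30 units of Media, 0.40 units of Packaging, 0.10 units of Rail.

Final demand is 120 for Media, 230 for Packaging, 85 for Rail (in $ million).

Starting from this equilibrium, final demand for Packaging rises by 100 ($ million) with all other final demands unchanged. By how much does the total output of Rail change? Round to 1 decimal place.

Δx_3 = 59.0

I − A =
  [   0.75    -0.10    -0.30]
  [  -0.10     0.70    -0.40]
  [  -0.15    -0.25     0.90]
Cofactors of I−A, C_ij = (−1)^(i+j)·(minor ij) (rows/columns in the sector order above):
  C_11 = (0.70)(0.90) − (-0.40)(-0.25) = 0.5300
  C_12 = −[(-0.10)(0.90) − (-0.40)(-0.15)] = 0.1500
  C_13 = (-0.10)(-0.25) − (0.70)(-0.15) = 0.1300
  C_21 = −[(-0.10)(0.90) − (-0.30)(-0.25)] = 0.1650
  C_22 = (0.75)(0.90) − (-0.30)(-0.15) = 0.6300
  C_23 = −[(0.75)(-0.25) − (-0.10)(-0.15)] = 0.2025
  C_31 = (-0.10)(-0.40) − (-0.30)(0.70) = 0.2500
  C_32 = −[(0.75)(-0.40) − (-0.30)(-0.10)] = 0.3300
  C_33 = (0.75)(0.70) − (-0.10)(-0.10) = 0.5150
det(I−A) = Σ_j (I−A)_1j·C_1j = (0.75)(0.5300) + (-0.10)(0.1500) + (-0.30)(0.1300) = 0.3435
adj(I−A) = Cᵀ =
  [ 0.5300   0.1650   0.2500]
  [ 0.1500   0.6300   0.3300]
  [ 0.1300   0.2025   0.5150]
(I − A)⁻¹ = adj(I−A) / det(I−A) ≈
  [   1.5429     0.4803     0.7278]
  [   0.4367     1.8341     0.9607]
  [   0.3785     0.5895     1.4993]
Δx = (I − A)⁻¹ Δd with Δd having +100 in the Packaging component and 0 elsewhere.
So Δx_3 = L_32 · (+100), where L_32 = adj(I−A)_32 / det(I−A) = 0.2025 / 0.3435.
Δx_3 = 0.2025 × (+100) / 0.3435 = 20.25 / 0.3435 ≈ 59.0.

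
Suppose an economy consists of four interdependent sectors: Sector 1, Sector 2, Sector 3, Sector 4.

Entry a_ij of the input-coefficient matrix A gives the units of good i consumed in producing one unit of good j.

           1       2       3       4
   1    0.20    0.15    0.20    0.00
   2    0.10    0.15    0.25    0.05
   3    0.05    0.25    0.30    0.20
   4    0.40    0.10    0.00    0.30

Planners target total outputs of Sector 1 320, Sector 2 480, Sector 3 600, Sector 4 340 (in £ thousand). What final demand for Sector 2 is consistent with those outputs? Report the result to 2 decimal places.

I − A =
  [   0.80    -0.15    -0.20     0.00]
  [  -0.10     0.85    -0.25    -0.05]
  [  -0.05    -0.25     0.70    -0.20]
  [  -0.40    -0.10     0.00     0.70]
d = (I − A) x:
  d_1 = (+0.80)·320 + (-0.15)·480 + (-0.20)·600 + (+0.00)·340 = 64.00
  d_2 = (-0.10)·320 + (+0.85)·480 + (-0.25)·600 + (-0.05)·340 = 209.00
  d_3 = (-0.05)·320 + (-0.25)·480 + (+0.70)·600 + (-0.20)·340 = 216.00
  d_4 = (-0.40)·320 + (-0.10)·480 + (+0.00)·600 + (+0.70)·340 = 62.00

d_2 = 209.00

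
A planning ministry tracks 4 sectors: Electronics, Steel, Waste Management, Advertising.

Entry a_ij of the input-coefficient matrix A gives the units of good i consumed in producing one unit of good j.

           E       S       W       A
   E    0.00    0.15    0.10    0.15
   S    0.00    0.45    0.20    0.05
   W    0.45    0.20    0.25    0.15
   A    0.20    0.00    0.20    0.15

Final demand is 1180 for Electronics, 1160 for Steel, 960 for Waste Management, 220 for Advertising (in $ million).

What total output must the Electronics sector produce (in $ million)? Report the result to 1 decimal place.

x_E = 2422.5

I − A =
  [   1.00    -0.15    -0.10    -0.15]
  [   0.00     0.55    -0.20    -0.05]
  [  -0.45    -0.20     0.75    -0.15]
  [  -0.20     0.00    -0.20     0.85]
Compute the cofactors C_ij = (−1)^(i+j)·(3×3 minor ij) of I−A; the adjugate is their transpose:
adj(I−A) = Cᵀ =
  [ 0.298125   0.114125   0.090250   0.075250]
  [ 0.094500   0.530250   0.175000   0.078750]
  [ 0.228875   0.225875   0.449500   0.133000]
  [ 0.124000   0.080000   0.127000   0.334250]
det(I−A) = Σ_j (I−A)_1j·C_1j = (1.00)(0.298125) + (-0.15)(0.094500) + (-0.10)(0.228875) + (-0.15)(0.124000) = 0.2424625
(I − A)⁻¹ = adj(I−A) / det(I−A) ≈
  [   1.2296     0.4707     0.3722     0.3104]
  [   0.3898     2.1869     0.7218     0.3248]
  [   0.9440     0.9316     1.8539     0.5485]
  [   0.5114     0.3299     0.5238     1.3786]
x = (I − A)⁻¹ d = adj(I−A)·d / det(I−A), with det(I−A) = 0.2424625:
  x_E = (0.298125·1180 + 0.114125·1160 + 0.090250·960 + 0.075250·220) / 0.2424625 = 587.3675 / 0.2424625 ≈ 2422.5
  x_S = (0.094500·1180 + 0.530250·1160 + 0.175000·960 + 0.078750·220) / 0.2424625 = 911.925 / 0.2424625 ≈ 3761.1
  x_W = (0.228875·1180 + 0.225875·1160 + 0.449500·960 + 0.133000·220) / 0.2424625 = 992.8675 / 0.2424625 ≈ 4094.9
  x_A = (0.124000·1180 + 0.080000·1160 + 0.127000·960 + 0.334250·220) / 0.2424625 = 434.575 / 0.2424625 ≈ 1792.3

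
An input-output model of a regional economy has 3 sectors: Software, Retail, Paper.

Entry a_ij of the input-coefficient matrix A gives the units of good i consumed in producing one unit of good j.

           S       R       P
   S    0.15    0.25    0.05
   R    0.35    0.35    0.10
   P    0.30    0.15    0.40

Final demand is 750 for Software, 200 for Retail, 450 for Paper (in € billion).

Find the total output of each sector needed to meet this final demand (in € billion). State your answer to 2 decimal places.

x_S = 1374.43, x_R = 1319.63, x_P = 1767.12

I − A =
  [   0.85    -0.25    -0.05]
  [  -0.35     0.65    -0.10]
  [  -0.30    -0.15     0.60]
Cofactors of I−A, C_ij = (−1)^(i+j)·(minor ij) (rows/columns in the sector order above):
  C_11 = (0.65)(0.60) − (-0.10)(-0.15) = 0.3750
  C_12 = −[(-0.35)(0.60) − (-0.10)(-0.30)] = 0.2400
  C_13 = (-0.35)(-0.15) − (0.65)(-0.30) = 0.2475
  C_21 = −[(-0.25)(0.60) − (-0.05)(-0.15)] = 0.1575
  C_22 = (0.85)(0.60) − (-0.05)(-0.30) = 0.4950
  C_23 = −[(0.85)(-0.15) − (-0.25)(-0.30)] = 0.2025
  C_31 = (-0.25)(-0.10) − (-0.05)(0.65) = 0.0575
  C_32 = −[(0.85)(-0.10) − (-0.05)(-0.35)] = 0.1025
  C_33 = (0.85)(0.65) − (-0.25)(-0.35) = 0.4650
det(I−A) = Σ_j (I−A)_1j·C_1j = (0.85)(0.3750) + (-0.25)(0.2400) + (-0.05)(0.2475) = 0.246375
adj(I−A) = Cᵀ =
  [ 0.3750   0.1575   0.0575]
  [ 0.2400   0.4950   0.1025]
  [ 0.2475   0.2025   0.4650]
(I − A)⁻¹ = adj(I−A) / det(I−A) ≈
  [   1.5221     0.6393     0.2334]
  [   0.9741     2.0091     0.4160]
  [   1.0046     0.8219     1.8874]
x = (I − A)⁻¹ d = adj(I−A)·d / det(I−A), with det(I−A) = 0.246375:
  x_S = (0.3750·750 + 0.1575·200 + 0.0575·450) / 0.246375 = 338.625 / 0.246375 ≈ 1374.43
  x_R = (0.2400·750 + 0.4950·200 + 0.1025·450) / 0.246375 = 325.125 / 0.246375 ≈ 1319.63
  x_P = (0.2475·750 + 0.2025·200 + 0.4650·450) / 0.246375 = 435.375 / 0.246375 ≈ 1767.12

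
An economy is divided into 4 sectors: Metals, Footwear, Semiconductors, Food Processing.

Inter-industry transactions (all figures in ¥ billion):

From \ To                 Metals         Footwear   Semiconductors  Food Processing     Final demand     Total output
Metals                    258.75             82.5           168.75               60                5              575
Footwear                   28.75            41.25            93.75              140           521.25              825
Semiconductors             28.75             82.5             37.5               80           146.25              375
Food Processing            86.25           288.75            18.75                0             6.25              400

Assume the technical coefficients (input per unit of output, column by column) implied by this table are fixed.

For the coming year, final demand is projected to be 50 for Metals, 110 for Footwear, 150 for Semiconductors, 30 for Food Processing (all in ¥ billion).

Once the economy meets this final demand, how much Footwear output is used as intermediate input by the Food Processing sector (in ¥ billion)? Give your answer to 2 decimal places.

Technical coefficients a_ij = z_ij / X_j:
  a_11 = 258.75/575 = 0.45, a_21 = 28.75/575 = 0.05, a_31 = 28.75/575 = 0.05, a_41 = 86.25/575 = 0.15
  a_12 = 82.5/825 = 0.10, a_22 = 41.25/825 = 0.05, a_32 = 82.5/825 = 0.10, a_42 = 288.75/825 = 0.35
  a_13 = 168.75/375 = 0.45, a_23 = 93.75/375 = 0.25, a_33 = 37.5/375 = 0.10, a_43 = 18.75/375 = 0.05
  a_14 = 60/400 = 0.15, a_24 = 140/400 = 0.35, a_34 = 80/400 = 0.20, a_44 = 0/400 = 0.00
I − A =
  [   0.55    -0.10    -0.45    -0.15]
  [  -0.05     0.95    -0.25    -0.35]
  [  -0.05    -0.10     0.90    -0.20]
  [  -0.15    -0.35    -0.05     1.00]
Compute the cofactors C_ij = (−1)^(i+j)·(3×3 minor ij) of I−A; the adjugate is their transpose:
adj(I−A) = Cᵀ =
  [ 0.691000   0.213500   0.419375   0.262250]
  [ 0.112625   0.432875   0.188000   0.206000]
  [ 0.083625   0.101875   0.420875   0.132375]
  [ 0.147250   0.188625   0.149750   0.427125]
det(I−A) = Σ_j (I−A)_1j·C_1j = (0.55)(0.691000) + (-0.10)(0.112625) + (-0.45)(0.083625) + (-0.15)(0.147250) = 0.30906875
(I − A)⁻¹ = adj(I−A) / det(I−A) ≈
  [   2.2357     0.6908     1.3569     0.8485]
  [   0.3644     1.4006     0.6083     0.6665]
  [   0.2706     0.3296     1.3618     0.4283]
  [   0.4764     0.6103     0.4845     1.3820]
First solve x = (I − A)⁻¹ d = adj(I−A)·d / det(I−A); in particular x_4 = (0.147250·50 + 0.188625·110 + 0.149750·150 + 0.427125·30) / 0.30906875 = 63.3875 / 0.30906875 ≈ 205.0919.
Intermediate flow from 2 to 4: z_24 = a_24 · x_4 = 0.35 × 63.3875 / 0.30906875 = 22.185625 / 0.30906875 ≈ 71.78.

z_24 = 71.78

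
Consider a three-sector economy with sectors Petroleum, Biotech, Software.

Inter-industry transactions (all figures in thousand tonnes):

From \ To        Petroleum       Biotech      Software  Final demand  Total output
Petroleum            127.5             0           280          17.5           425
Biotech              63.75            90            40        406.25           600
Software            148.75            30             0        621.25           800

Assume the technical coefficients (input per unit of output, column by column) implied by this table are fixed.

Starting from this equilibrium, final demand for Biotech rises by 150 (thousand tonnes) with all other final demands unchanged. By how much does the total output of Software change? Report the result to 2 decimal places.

Technical coefficients a_ij = z_ij / X_j:
  a_11 = 127.5/425 = 0.30, a_21 = 63.75/425 = 0.15, a_31 = 148.75/425 = 0.35
  a_12 = 0/600 = 0.00, a_22 = 90/600 = 0.15, a_32 = 30/600 = 0.05
  a_13 = 280/800 = 0.35, a_23 = 40/800 = 0.05, a_33 = 0/800 = 0.00
I − A =
  [   0.70     0.00    -0.35]
  [  -0.15     0.85    -0.05]
  [  -0.35    -0.05     1.00]
Cofactors of I−A, C_ij = (−1)^(i+j)·(minor ij) (rows/columns in the sector order above):
  C_11 = (0.85)(1.00) − (-0.05)(-0.05) = 0.8475
  C_12 = −[(-0.15)(1.00) − (-0.05)(-0.35)] = 0.1675
  C_13 = (-0.15)(-0.05) − (0.85)(-0.35) = 0.3050
  C_21 = −[(0.00)(1.00) − (-0.35)(-0.05)] = 0.0175
  C_22 = (0.70)(1.00) − (-0.35)(-0.35) = 0.5775
  C_23 = −[(0.70)(-0.05) − (0.00)(-0.35)] = 0.0350
  C_31 = (0.00)(-0.05) − (-0.35)(0.85) = 0.2975
  C_32 = −[(0.70)(-0.05) − (-0.35)(-0.15)] = 0.0875
  C_33 = (0.70)(0.85) − (0.00)(-0.15) = 0.5950
det(I−A) = Σ_j (I−A)_1j·C_1j = (0.70)(0.8475) + (0.00)(0.1675) + (-0.35)(0.3050) = 0.4865
adj(I−A) = Cᵀ =
  [ 0.8475   0.0175   0.2975]
  [ 0.1675   0.5775   0.0875]
  [ 0.3050   0.0350   0.5950]
(I − A)⁻¹ = adj(I−A) / det(I−A) ≈
  [   1.7420     0.0360     0.6115]
  [   0.3443     1.1871     0.1799]
  [   0.6269     0.0719     1.2230]
Δx = (I − A)⁻¹ Δd with Δd having +150 in the Biotech component and 0 elsewhere.
So Δx_3 = L_32 · (+150), where L_32 = adj(I−A)_32 / det(I−A) = 0.0350 / 0.4865.
Δx_3 = 0.0350 × (+150) / 0.4865 = 5.25 / 0.4865 ≈ 10.79.

Δx_3 = 10.79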